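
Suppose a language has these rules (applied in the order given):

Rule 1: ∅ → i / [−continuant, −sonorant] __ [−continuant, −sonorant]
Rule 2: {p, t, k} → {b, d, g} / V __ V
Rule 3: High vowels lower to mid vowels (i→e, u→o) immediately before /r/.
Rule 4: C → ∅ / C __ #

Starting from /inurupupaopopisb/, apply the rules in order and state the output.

Rule 1 (stop-cluster i-epenthesis): no segment meets the environment; /inurupupaopopisb/ is unchanged.
Rule 2 (intervocalic voicing): /p/ is a voiceless stop between vowels /u/ and /u/, so it voices to [b]. /p/ is a voiceless stop between vowels /u/ and /a/, so it voices to [b]. /p/ is a voiceless stop between vowels /o/ and /o/, so it voices to [b]. /p/ is a voiceless stop between vowels /o/ and /i/, so it voices to [b]. /inurupupaopopisb/ → inurububaobobisb.
Rule 3 (pre-rhotic lowering): /u/ is a high vowel immediately before /r/, so it lowers to [o]. /inurububaobobisb/ → inorububaobobisb.
Rule 4 (final cluster simplification): /b/ is the second consonant of a word-final cluster /sb/, so it deletes. /inorububaobobisb/ → inorububaobobis.

inorububaobobis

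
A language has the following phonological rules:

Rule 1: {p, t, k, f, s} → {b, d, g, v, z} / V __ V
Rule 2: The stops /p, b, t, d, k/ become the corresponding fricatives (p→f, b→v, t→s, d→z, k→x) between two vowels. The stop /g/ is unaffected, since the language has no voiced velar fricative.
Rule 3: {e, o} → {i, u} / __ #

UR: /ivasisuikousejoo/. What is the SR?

Rule 1 (intervocalic voicing): /s/ is a voiceless obstruent between vowels /a/ and /i/, so it voices to [z]. /s/ is a voiceless obstruent between vowels /i/ and /u/, so it voices to [z]. /k/ is a voiceless obstruent between vowels /i/ and /o/, so it voices to [g]. /s/ is a voiceless obstruent between vowels /u/ and /e/, so it voices to [z]. /ivasisuikousejoo/ → ivazizuigouzejoo.
Rule 2 (intervocalic spirantization): no segment meets the environment; /ivazizuigouzejoo/ is unchanged.
Rule 3 (final vowel raising): /o/ is a mid vowel in word-final position, so it raises to [u]. /ivazizuigouzejoo/ → ivazizuigouzejou.

ivazizuigouzejou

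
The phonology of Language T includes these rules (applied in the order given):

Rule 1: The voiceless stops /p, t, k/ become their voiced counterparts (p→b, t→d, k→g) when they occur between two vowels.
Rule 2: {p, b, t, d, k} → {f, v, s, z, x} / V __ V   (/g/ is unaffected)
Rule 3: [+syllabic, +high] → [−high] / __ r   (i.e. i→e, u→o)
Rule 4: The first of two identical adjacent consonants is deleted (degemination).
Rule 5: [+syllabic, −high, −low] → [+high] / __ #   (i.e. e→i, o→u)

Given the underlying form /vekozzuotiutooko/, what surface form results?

vegozuoziuzoogu

Rule 1 (intervocalic voicing): /k/ is a voiceless stop between vowels /e/ and /o/, so it voices to [g]. /t/ is a voiceless stop between vowels /o/ and /i/, so it voices to [d]. /t/ is a voiceless stop between vowels /u/ and /o/, so it voices to [d]. /k/ is a voiceless stop between vowels /o/ and /o/, so it voices to [g]. /vekozzuotiutooko/ → vegozzuodiudoogo.
Rule 2 (intervocalic spirantization): /d/ is a stop between vowels /o/ and /i/, so it spirantizes to the fricative [z]. /d/ is a stop between vowels /u/ and /o/, so it spirantizes to the fricative [z]. /vegozzuodiudoogo/ → vegozzuoziuzoogo.
Rule 3 (pre-rhotic lowering): no segment meets the environment; /vegozzuoziuzoogo/ is unchanged.
Rule 4 (degemination): /zz/ is a geminate; the first /z/ deletes. /vegozzuoziuzoogo/ → vegozuoziuzoogo.
Rule 5 (final vowel raising): /o/ is a mid vowel in word-final position, so it raises to [u]. /vegozuoziuzoogo/ → vegozuoziuzoogu.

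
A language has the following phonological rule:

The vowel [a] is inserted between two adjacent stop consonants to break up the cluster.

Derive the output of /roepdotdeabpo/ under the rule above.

roepadotadeabapo

/p/ and /d/ form a stop–stop cluster, so [a] is inserted between them.
/t/ and /d/ form a stop–stop cluster, so [a] is inserted between them.
/b/ and /p/ form a stop–stop cluster, so [a] is inserted between them.
Surface form: [roepadotadeabapo].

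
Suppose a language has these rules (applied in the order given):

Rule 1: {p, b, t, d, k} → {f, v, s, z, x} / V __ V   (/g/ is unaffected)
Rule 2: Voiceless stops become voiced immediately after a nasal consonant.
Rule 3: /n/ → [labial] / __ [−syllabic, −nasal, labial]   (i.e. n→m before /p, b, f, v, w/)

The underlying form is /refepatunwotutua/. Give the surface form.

refefasumwosusua

Rule 1 (intervocalic spirantization): /p/ is a stop between vowels /e/ and /a/, so it spirantizes to the fricative [f]. /t/ is a stop between vowels /a/ and /u/, so it spirantizes to the fricative [s]. /t/ is a stop between vowels /o/ and /u/, so it spirantizes to the fricative [s]. /t/ is a stop between vowels /u/ and /u/, so it spirantizes to the fricative [s]. /refepatunwotutua/ → refefasunwosusua.
Rule 2 (post-nasal voicing): no segment meets the environment; /refefasunwosusua/ is unchanged.
Rule 3 (nasal place assimilation): /n/ precedes the labial consonant /w/, so it assimilates in place to [m]. /refefasunwosusua/ → refefasumwosusua.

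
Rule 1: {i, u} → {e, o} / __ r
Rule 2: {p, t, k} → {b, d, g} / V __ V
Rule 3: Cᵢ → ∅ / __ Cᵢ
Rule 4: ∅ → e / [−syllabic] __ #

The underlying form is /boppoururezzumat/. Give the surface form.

Rule 1 (pre-rhotic lowering): /u/ is a high vowel immediately before /r/, so it lowers to [o]. /u/ is a high vowel immediately before /r/, so it lowers to [o]. /boppoururezzumat/ → boppoororezzumat.
Rule 2 (intervocalic voicing): no segment meets the environment; /boppoororezzumat/ is unchanged.
Rule 3 (degemination): /pp/ is a geminate; the first /p/ deletes. /zz/ is a geminate; the first /z/ deletes. /boppoororezzumat/ → bopoororezumat.
Rule 4 (final e-epenthesis): the form ends in the consonant /t/, so [e] is inserted word-finally. /bopoororezumat/ → bopoororezumate.

bopoororezumate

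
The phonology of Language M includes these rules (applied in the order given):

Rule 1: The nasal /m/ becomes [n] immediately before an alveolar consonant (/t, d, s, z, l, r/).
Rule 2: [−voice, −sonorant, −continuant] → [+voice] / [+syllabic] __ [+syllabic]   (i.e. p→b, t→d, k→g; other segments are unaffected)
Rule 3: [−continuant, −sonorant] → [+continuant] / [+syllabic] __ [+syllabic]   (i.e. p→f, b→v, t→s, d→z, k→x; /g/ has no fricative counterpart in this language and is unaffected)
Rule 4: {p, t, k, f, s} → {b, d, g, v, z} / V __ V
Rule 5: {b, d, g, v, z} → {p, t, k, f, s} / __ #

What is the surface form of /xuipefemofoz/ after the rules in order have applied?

Rule 1 (nasal place assimilation): no segment meets the environment; /xuipefemofoz/ is unchanged.
Rule 2 (intervocalic voicing): /p/ is a voiceless stop between vowels /i/ and /e/, so it voices to [b]. /xuipefemofoz/ → xuibefemofoz.
Rule 3 (intervocalic spirantization): /b/ is a stop between vowels /i/ and /e/, so it spirantizes to the fricative [v]. /xuibefemofoz/ → xuivefemofoz.
Rule 4 (intervocalic voicing): /f/ is a voiceless obstruent between vowels /e/ and /e/, so it voices to [v]. /f/ is a voiceless obstruent between vowels /o/ and /o/, so it voices to [v]. /xuivefemofoz/ → xuivevemovoz.
Rule 5 (final devoicing): /z/ is a voiced obstruent in word-final position, so it devoices to [s]. /xuivevemovoz/ → xuivevemovos.

xuivevemovos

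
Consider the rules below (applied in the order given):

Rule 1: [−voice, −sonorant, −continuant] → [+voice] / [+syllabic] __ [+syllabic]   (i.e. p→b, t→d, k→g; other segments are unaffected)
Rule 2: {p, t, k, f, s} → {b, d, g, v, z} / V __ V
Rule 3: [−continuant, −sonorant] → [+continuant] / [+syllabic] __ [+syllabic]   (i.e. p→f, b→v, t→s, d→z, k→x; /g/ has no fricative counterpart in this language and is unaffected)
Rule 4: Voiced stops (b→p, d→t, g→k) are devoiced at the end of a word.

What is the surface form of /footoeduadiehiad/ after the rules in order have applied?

foozoezuaziehiat

Rule 1 (intervocalic voicing): /t/ is a voiceless stop between vowels /o/ and /o/, so it voices to [d]. /footoeduadiehiad/ → foodoeduadiehiad.
Rule 2 (intervocalic voicing): no segment meets the environment; /foodoeduadiehiad/ is unchanged.
Rule 3 (intervocalic spirantization): /d/ is a stop between vowels /o/ and /o/, so it spirantizes to the fricative [z]. /d/ is a stop between vowels /e/ and /u/, so it spirantizes to the fricative [z]. /d/ is a stop between vowels /a/ and /i/, so it spirantizes to the fricative [z]. /foodoeduadiehiad/ → foozoezuaziehiad.
Rule 4 (final devoicing): /d/ is a voiced stop in word-final position, so it devoices to [t]. /foozoezuaziehiad/ → foozoezuaziehiat.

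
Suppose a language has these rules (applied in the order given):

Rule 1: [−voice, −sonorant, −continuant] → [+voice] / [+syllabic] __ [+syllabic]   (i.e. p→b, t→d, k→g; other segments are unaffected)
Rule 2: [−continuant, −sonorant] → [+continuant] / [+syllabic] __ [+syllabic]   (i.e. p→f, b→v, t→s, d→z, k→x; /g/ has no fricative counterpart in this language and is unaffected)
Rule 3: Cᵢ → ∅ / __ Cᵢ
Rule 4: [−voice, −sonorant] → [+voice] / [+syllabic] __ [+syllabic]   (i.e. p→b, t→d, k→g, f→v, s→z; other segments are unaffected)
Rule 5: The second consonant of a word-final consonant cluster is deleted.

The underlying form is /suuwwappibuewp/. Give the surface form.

suuwabivuew

Rule 1 (intervocalic voicing): no segment meets the environment; /suuwwappibuewp/ is unchanged.
Rule 2 (intervocalic spirantization): /b/ is a stop between vowels /i/ and /u/, so it spirantizes to the fricative [v]. /suuwwappibuewp/ → suuwwappivuewp.
Rule 3 (degemination): /ww/ is a geminate; the first /w/ deletes. /pp/ is a geminate; the first /p/ deletes. /suuwwappivuewp/ → suuwapivuewp.
Rule 4 (intervocalic voicing): /p/ is a voiceless obstruent between vowels /a/ and /i/, so it voices to [b]. /suuwapivuewp/ → suuwabivuewp.
Rule 5 (final cluster simplification): /p/ is the second consonant of a word-final cluster /wp/, so it deletes. /suuwabivuewp/ → suuwabivuew.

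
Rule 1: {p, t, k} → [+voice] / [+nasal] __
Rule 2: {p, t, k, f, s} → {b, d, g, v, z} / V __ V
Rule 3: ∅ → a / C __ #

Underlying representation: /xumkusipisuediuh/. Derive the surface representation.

xumguzibizuediuha

Rule 1 (post-nasal voicing): /k/ is a voiceless stop immediately after the nasal /m/, so it voices to [g]. /xumkusipisuediuh/ → xumgusipisuediuh.
Rule 2 (intervocalic voicing): /s/ is a voiceless obstruent between vowels /u/ and /i/, so it voices to [z]. /p/ is a voiceless obstruent between vowels /i/ and /i/, so it voices to [b]. /s/ is a voiceless obstruent between vowels /i/ and /u/, so it voices to [z]. /xumgusipisuediuh/ → xumguzibizuediuh.
Rule 3 (final a-epenthesis): the form ends in the consonant /h/, so [a] is inserted word-finally. /xumguzibizuediuh/ → xumguzibizuediuha.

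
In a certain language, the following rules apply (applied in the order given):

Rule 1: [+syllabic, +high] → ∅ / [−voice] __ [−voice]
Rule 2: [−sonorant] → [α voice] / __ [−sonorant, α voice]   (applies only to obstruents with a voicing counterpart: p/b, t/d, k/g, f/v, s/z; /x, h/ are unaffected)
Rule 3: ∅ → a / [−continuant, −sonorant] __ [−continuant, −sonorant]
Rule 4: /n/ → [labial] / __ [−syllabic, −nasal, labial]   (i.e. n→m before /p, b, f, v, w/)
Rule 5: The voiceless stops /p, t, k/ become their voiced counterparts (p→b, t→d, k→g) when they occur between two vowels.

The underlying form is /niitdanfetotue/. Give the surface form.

niidadamfedodue

Rule 1 (high vowel syncope): no segment meets the environment; /niitdanfetotue/ is unchanged.
Rule 2 (regressive voicing assimilation): /t/ precedes the voiced obstruent /d/, so it voices to [d] by assimilation. /niitdanfetotue/ → niiddanfetotue.
Rule 3 (stop-cluster a-epenthesis): /d/ and /d/ form a stop–stop cluster, so [a] is inserted between them. /niiddanfetotue/ → niidadanfetotue.
Rule 4 (nasal place assimilation): /n/ precedes the labial consonant /f/, so it assimilates in place to [m]. /niidadanfetotue/ → niidadamfetotue.
Rule 5 (intervocalic voicing): /t/ is a voiceless stop between vowels /e/ and /o/, so it voices to [d]. /t/ is a voiceless stop between vowels /o/ and /u/, so it voices to [d]. /niidadamfetotue/ → niidadamfedodue.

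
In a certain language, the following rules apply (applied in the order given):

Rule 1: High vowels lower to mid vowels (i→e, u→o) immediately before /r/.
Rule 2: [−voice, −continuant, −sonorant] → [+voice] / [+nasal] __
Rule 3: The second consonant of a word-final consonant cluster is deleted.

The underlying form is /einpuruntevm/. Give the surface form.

Rule 1 (pre-rhotic lowering): /u/ is a high vowel immediately before /r/, so it lowers to [o]. /einpuruntevm/ → einporuntevm.
Rule 2 (post-nasal voicing): /p/ is a voiceless stop immediately after the nasal /n/, so it voices to [b]. /t/ is a voiceless stop immediately after the nasal /n/, so it voices to [d]. /einporuntevm/ → einborundevm.
Rule 3 (final cluster simplification): /m/ is the second consonant of a word-final cluster /vm/, so it deletes. /einborundevm/ → einborundev.

einborundev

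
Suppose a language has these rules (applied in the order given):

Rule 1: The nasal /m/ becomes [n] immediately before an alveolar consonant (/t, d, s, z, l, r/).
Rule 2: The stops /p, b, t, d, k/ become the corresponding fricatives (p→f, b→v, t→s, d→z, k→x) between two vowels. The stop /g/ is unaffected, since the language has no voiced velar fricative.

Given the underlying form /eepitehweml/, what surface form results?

Rule 1 (nasal place assimilation): /m/ precedes the alveolar consonant /l/, so it assimilates in place to [n]. /eepitehweml/ → eepitehwenl.
Rule 2 (intervocalic spirantization): /p/ is a stop between vowels /e/ and /i/, so it spirantizes to the fricative [f]. /t/ is a stop between vowels /i/ and /e/, so it spirantizes to the fricative [s]. /eepitehwenl/ → eefisehwenl.

eefisehwenl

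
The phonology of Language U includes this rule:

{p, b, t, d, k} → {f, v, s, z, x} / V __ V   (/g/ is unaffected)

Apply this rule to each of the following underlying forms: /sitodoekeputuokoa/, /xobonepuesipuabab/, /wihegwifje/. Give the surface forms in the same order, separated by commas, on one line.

/sitodoekeputuokoa/: /t/ is a stop between vowels /i/ and /o/, so it spirantizes to the fricative [s]. /d/ is a stop between vowels /o/ and /o/, so it spirantizes to the fricative [z]. /k/ is a stop between vowels /e/ and /e/, so it spirantizes to the fricative [x]. /p/ is a stop between vowels /e/ and /u/, so it spirantizes to the fricative [f]. /t/ is a stop between vowels /u/ and /u/, so it spirantizes to the fricative [s]. /k/ is a stop between vowels /o/ and /o/, so it spirantizes to the fricative [x]. → [sisozoexefusuoxoa].
/xobonepuesipuabab/: /b/ is a stop between vowels /o/ and /o/, so it spirantizes to the fricative [v]. /p/ is a stop between vowels /e/ and /u/, so it spirantizes to the fricative [f]. /p/ is a stop between vowels /i/ and /u/, so it spirantizes to the fricative [f]. /b/ is a stop between vowels /a/ and /a/, so it spirantizes to the fricative [v]. → [xovonefuesifuavab].
/wihegwifje/: the rule's environment is not met; surfaces unchanged as [wihegwifje].

sisozoexefusuoxoa, xovonefuesifuavab, wihegwifje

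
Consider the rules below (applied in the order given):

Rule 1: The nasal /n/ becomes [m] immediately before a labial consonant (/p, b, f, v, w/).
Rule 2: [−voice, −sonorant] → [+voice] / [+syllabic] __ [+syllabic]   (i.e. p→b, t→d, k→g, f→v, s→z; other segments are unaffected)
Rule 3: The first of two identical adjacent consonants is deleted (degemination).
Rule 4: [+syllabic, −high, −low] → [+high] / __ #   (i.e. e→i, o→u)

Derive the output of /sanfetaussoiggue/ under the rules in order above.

samfedausoigui

Rule 1 (nasal place assimilation): /n/ precedes the labial consonant /f/, so it assimilates in place to [m]. /sanfetaussoiggue/ → samfetaussoiggue.
Rule 2 (intervocalic voicing): /t/ is a voiceless obstruent between vowels /e/ and /a/, so it voices to [d]. /samfetaussoiggue/ → samfedaussoiggue.
Rule 3 (degemination): /ss/ is a geminate; the first /s/ deletes. /gg/ is a geminate; the first /g/ deletes. /samfedaussoiggue/ → samfedausoigue.
Rule 4 (final vowel raising): /e/ is a mid vowel in word-final position, so it raises to [i]. /samfedausoigue/ → samfedausoigui.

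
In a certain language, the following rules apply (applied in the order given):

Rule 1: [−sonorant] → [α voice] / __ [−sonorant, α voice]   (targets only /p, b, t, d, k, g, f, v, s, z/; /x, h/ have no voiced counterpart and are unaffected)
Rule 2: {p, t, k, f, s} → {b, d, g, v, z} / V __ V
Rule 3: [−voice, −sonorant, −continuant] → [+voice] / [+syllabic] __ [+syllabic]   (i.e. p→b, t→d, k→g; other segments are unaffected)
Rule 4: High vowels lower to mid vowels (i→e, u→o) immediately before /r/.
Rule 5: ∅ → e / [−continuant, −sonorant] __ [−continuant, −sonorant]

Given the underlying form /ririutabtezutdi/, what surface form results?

reriudapetezudedi

Rule 1 (regressive voicing assimilation): /b/ precedes the voiceless obstruent /t/, so it devoices to [p] by assimilation. /t/ precedes the voiced obstruent /d/, so it voices to [d] by assimilation. /ririutabtezutdi/ → ririutaptezuddi.
Rule 2 (intervocalic voicing): /t/ is a voiceless obstruent between vowels /u/ and /a/, so it voices to [d]. /ririutaptezuddi/ → ririudaptezuddi.
Rule 3 (intervocalic voicing): no segment meets the environment; /ririudaptezuddi/ is unchanged.
Rule 4 (pre-rhotic lowering): /i/ is a high vowel immediately before /r/, so it lowers to [e]. /ririudaptezuddi/ → reriudaptezuddi.
Rule 5 (stop-cluster e-epenthesis): /p/ and /t/ form a stop–stop cluster, so [e] is inserted between them. /d/ and /d/ form a stop–stop cluster, so [e] is inserted between them. /reriudaptezuddi/ → reriudapetezudedi.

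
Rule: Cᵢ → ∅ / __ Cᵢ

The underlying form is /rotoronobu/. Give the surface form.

rotoronobu

No segment of /rotoronobu/ meets the structural description of the rule, so the form surfaces unchanged.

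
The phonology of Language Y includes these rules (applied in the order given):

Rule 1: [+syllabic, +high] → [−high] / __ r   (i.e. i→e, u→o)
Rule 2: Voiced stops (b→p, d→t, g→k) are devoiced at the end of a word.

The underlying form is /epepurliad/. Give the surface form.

Rule 1 (pre-rhotic lowering): /u/ is a high vowel immediately before /r/, so it lowers to [o]. /epepurliad/ → epeporliad.
Rule 2 (final devoicing): /d/ is a voiced stop in word-final position, so it devoices to [t]. /epeporliad/ → epeporliat.

epeporliat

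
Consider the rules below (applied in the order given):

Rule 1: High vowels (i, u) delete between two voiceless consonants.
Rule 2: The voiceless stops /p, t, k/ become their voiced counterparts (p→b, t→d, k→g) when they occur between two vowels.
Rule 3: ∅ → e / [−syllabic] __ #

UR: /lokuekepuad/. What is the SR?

loguegebuade

Rule 1 (high vowel syncope): no segment meets the environment; /lokuekepuad/ is unchanged.
Rule 2 (intervocalic voicing): /k/ is a voiceless stop between vowels /o/ and /u/, so it voices to [g]. /k/ is a voiceless stop between vowels /e/ and /e/, so it voices to [g]. /p/ is a voiceless stop between vowels /e/ and /u/, so it voices to [b]. /lokuekepuad/ → loguegebuad.
Rule 3 (final e-epenthesis): the form ends in the consonant /d/, so [e] is inserted word-finally. /loguegebuad/ → loguegebuade.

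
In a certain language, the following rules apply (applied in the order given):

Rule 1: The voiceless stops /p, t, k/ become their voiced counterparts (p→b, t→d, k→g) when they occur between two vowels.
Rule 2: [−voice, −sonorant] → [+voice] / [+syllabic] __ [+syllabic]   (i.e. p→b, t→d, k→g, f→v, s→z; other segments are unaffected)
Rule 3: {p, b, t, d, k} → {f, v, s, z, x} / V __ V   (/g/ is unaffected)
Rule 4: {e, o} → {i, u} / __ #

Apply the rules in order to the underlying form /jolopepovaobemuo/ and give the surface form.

jolovevovaovemuu

Rule 1 (intervocalic voicing): /p/ is a voiceless stop between vowels /o/ and /e/, so it voices to [b]. /p/ is a voiceless stop between vowels /e/ and /o/, so it voices to [b]. /jolopepovaobemuo/ → jolobebovaobemuo.
Rule 2 (intervocalic voicing): no segment meets the environment; /jolobebovaobemuo/ is unchanged.
Rule 3 (intervocalic spirantization): /b/ is a stop between vowels /o/ and /e/, so it spirantizes to the fricative [v]. /b/ is a stop between vowels /e/ and /o/, so it spirantizes to the fricative [v]. /b/ is a stop between vowels /o/ and /e/, so it spirantizes to the fricative [v]. /jolobebovaobemuo/ → jolovevovaovemuo.
Rule 4 (final vowel raising): /o/ is a mid vowel in word-final position, so it raises to [u]. /jolovevovaovemuo/ → jolovevovaovemuu.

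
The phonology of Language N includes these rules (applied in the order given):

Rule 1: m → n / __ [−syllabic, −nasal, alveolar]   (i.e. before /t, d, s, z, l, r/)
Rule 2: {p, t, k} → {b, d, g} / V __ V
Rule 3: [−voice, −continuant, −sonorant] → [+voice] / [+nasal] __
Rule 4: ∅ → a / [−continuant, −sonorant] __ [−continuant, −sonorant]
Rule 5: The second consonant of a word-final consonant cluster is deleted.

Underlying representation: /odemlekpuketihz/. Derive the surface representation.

Rule 1 (nasal place assimilation): /m/ precedes the alveolar consonant /l/, so it assimilates in place to [n]. /odemlekpuketihz/ → odenlekpuketihz.
Rule 2 (intervocalic voicing): /k/ is a voiceless stop between vowels /u/ and /e/, so it voices to [g]. /t/ is a voiceless stop between vowels /e/ and /i/, so it voices to [d]. /odenlekpuketihz/ → odenlekpugedihz.
Rule 3 (post-nasal voicing): no segment meets the environment; /odenlekpugedihz/ is unchanged.
Rule 4 (stop-cluster a-epenthesis): /k/ and /p/ form a stop–stop cluster, so [a] is inserted between them. /odenlekpugedihz/ → odenlekapugedihz.
Rule 5 (final cluster simplification): /z/ is the second consonant of a word-final cluster /hz/, so it deletes. /odenlekapugedihz/ → odenlekapugedih.

odenlekapugedih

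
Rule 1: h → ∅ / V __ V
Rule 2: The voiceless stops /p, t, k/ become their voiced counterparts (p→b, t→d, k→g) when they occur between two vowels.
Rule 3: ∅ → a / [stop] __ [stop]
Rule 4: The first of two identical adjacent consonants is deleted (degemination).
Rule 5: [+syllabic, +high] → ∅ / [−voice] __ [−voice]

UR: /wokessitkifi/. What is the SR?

wogestakfi

Rule 1 (intervocalic h-deletion): no segment meets the environment; /wokessitkifi/ is unchanged.
Rule 2 (intervocalic voicing): /k/ is a voiceless stop between vowels /o/ and /e/, so it voices to [g]. /wokessitkifi/ → wogessitkifi.
Rule 3 (stop-cluster a-epenthesis): /t/ and /k/ form a stop–stop cluster, so [a] is inserted between them. /wogessitkifi/ → wogessitakifi.
Rule 4 (degemination): /ss/ is a geminate; the first /s/ deletes. /wogessitakifi/ → wogesitakifi.
Rule 5 (high vowel syncope): /i/ is a high vowel flanked by voiceless consonants /s/ and /t/, so it deletes. /i/ is a high vowel flanked by voiceless consonants /k/ and /f/, so it deletes. /wogesitakifi/ → wogestakfi.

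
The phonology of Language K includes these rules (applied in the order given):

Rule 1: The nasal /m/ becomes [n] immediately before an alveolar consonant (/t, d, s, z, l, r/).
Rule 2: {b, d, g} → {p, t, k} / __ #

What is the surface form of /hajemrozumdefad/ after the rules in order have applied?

hajenrozundefat

Rule 1 (nasal place assimilation): /m/ precedes the alveolar consonant /r/, so it assimilates in place to [n]. /m/ precedes the alveolar consonant /d/, so it assimilates in place to [n]. /hajemrozumdefad/ → hajenrozundefad.
Rule 2 (final devoicing): /d/ is a voiced stop in word-final position, so it devoices to [t]. /hajenrozundefad/ → hajenrozundefat.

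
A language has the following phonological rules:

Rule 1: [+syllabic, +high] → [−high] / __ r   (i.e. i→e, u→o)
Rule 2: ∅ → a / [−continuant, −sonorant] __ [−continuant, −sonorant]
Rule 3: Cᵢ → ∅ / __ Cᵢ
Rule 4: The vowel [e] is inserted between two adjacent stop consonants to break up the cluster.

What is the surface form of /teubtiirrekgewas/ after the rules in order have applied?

Rule 1 (pre-rhotic lowering): /i/ is a high vowel immediately before /r/, so it lowers to [e]. /teubtiirrekgewas/ → teubtierrekgewas.
Rule 2 (stop-cluster a-epenthesis): /b/ and /t/ form a stop–stop cluster, so [a] is inserted between them. /k/ and /g/ form a stop–stop cluster, so [a] is inserted between them. /teubtierrekgewas/ → teubatierrekagewas.
Rule 3 (degemination): /rr/ is a geminate; the first /r/ deletes. /teubatierrekagewas/ → teubatierekagewas.
Rule 4 (stop-cluster e-epenthesis): no segment meets the environment; /teubatierekagewas/ is unchanged.

teubatierekagewas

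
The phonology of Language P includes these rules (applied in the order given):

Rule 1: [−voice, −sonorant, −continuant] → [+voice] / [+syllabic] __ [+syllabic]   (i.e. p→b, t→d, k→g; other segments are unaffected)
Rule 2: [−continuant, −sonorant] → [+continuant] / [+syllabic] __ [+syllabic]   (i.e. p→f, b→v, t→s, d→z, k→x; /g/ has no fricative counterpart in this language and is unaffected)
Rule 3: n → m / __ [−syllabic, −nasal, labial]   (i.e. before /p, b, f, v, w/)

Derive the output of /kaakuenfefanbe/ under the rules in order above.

kaaguemfefambe

Rule 1 (intervocalic voicing): /k/ is a voiceless stop between vowels /a/ and /u/, so it voices to [g]. /kaakuenfefanbe/ → kaaguenfefanbe.
Rule 2 (intervocalic spirantization): no segment meets the environment; /kaaguenfefanbe/ is unchanged.
Rule 3 (nasal place assimilation): /n/ precedes the labial consonant /f/, so it assimilates in place to [m]. /n/ precedes the labial consonant /b/, so it assimilates in place to [m]. /kaaguenfefanbe/ → kaaguemfefambe.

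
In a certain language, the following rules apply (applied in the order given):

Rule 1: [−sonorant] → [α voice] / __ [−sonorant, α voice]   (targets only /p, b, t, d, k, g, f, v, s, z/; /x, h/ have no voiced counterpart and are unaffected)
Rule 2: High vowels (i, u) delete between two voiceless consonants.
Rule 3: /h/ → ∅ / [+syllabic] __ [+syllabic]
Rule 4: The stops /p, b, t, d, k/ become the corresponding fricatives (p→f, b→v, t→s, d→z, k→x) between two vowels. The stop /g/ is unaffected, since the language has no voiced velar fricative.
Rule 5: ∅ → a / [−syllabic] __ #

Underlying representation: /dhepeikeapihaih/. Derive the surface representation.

Rule 1 (regressive voicing assimilation): /d/ precedes the voiceless obstruent /h/, so it devoices to [t] by assimilation. /dhepeikeapihaih/ → thepeikeapihaih.
Rule 2 (high vowel syncope): /i/ is a high vowel flanked by voiceless consonants /p/ and /h/, so it deletes. /thepeikeapihaih/ → thepeikeaphaih.
Rule 3 (intervocalic h-deletion): no segment meets the environment; /thepeikeaphaih/ is unchanged.
Rule 4 (intervocalic spirantization): /p/ is a stop between vowels /e/ and /e/, so it spirantizes to the fricative [f]. /k/ is a stop between vowels /i/ and /e/, so it spirantizes to the fricative [x]. /thepeikeaphaih/ → thefeixeaphaih.
Rule 5 (final a-epenthesis): the form ends in the consonant /h/, so [a] is inserted word-finally. /thefeixeaphaih/ → thefeixeaphaiha.

thefeixeaphaiha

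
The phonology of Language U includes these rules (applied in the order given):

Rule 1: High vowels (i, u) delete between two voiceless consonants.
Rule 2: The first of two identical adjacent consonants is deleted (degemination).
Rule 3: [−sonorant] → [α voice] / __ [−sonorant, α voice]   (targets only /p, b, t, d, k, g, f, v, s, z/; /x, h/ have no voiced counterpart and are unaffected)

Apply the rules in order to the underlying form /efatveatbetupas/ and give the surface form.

efadveadbetpas

Rule 1 (high vowel syncope): /u/ is a high vowel flanked by voiceless consonants /t/ and /p/, so it deletes. /efatveatbetupas/ → efatveatbetpas.
Rule 2 (degemination): no segment meets the environment; /efatveatbetpas/ is unchanged.
Rule 3 (regressive voicing assimilation): /t/ precedes the voiced obstruent /v/, so it voices to [d] by assimilation. /t/ precedes the voiced obstruent /b/, so it voices to [d] by assimilation. /efatveatbetpas/ → efadveadbetpas.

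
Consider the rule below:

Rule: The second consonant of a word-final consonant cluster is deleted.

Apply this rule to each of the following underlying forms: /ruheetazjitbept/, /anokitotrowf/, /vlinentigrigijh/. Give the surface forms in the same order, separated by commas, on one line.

/ruheetazjitbept/: /t/ is the second consonant of a word-final cluster /pt/, so it deletes. → [ruheetazjitbep].
/anokitotrowf/: /f/ is the second consonant of a word-final cluster /wf/, so it deletes. → [anokitotrow].
/vlinentigrigijh/: /h/ is the second consonant of a word-final cluster /jh/, so it deletes. → [vlinentigrigij].

ruheetazjitbep, anokitotrow, vlinentigrigij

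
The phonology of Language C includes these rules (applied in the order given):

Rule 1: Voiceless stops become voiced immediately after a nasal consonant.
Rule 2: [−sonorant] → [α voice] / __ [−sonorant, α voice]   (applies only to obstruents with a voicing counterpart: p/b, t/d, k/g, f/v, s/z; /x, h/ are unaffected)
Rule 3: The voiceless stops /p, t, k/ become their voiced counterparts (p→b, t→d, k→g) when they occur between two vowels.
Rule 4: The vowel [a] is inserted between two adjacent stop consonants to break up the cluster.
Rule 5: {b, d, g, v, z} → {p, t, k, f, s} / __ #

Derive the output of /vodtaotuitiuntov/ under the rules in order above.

Rule 1 (post-nasal voicing): /t/ is a voiceless stop immediately after the nasal /n/, so it voices to [d]. /vodtaotuitiuntov/ → vodtaotuitiundov.
Rule 2 (regressive voicing assimilation): /d/ precedes the voiceless obstruent /t/, so it devoices to [t] by assimilation. /vodtaotuitiundov/ → vottaotuitiundov.
Rule 3 (intervocalic voicing): /t/ is a voiceless stop between vowels /o/ and /u/, so it voices to [d]. /t/ is a voiceless stop between vowels /i/ and /i/, so it voices to [d]. /vottaotuitiundov/ → vottaoduidiundov.
Rule 4 (stop-cluster a-epenthesis): /t/ and /t/ form a stop–stop cluster, so [a] is inserted between them. /vottaoduidiundov/ → votataoduidiundov.
Rule 5 (final devoicing): /v/ is a voiced obstruent in word-final position, so it devoices to [f]. /votataoduidiundov/ → votataoduidiundof.

votataoduidiundof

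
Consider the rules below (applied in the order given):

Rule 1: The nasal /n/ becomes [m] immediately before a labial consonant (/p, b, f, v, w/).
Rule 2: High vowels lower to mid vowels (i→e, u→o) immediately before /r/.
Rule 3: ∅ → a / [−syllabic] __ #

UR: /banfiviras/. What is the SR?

bamfiverasa

Rule 1 (nasal place assimilation): /n/ precedes the labial consonant /f/, so it assimilates in place to [m]. /banfiviras/ → bamfiviras.
Rule 2 (pre-rhotic lowering): /i/ is a high vowel immediately before /r/, so it lowers to [e]. /bamfiviras/ → bamfiveras.
Rule 3 (final a-epenthesis): the form ends in the consonant /s/, so [a] is inserted word-finally. /bamfiveras/ → bamfiverasa.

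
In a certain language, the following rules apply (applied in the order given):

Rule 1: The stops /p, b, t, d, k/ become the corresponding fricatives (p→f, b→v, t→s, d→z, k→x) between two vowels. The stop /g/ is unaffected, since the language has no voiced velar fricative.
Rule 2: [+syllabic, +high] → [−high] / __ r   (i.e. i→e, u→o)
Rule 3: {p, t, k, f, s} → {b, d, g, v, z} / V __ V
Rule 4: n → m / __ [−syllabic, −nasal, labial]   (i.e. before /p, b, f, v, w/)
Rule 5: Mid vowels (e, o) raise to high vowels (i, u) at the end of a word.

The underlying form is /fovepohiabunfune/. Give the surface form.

Rule 1 (intervocalic spirantization): /p/ is a stop between vowels /e/ and /o/, so it spirantizes to the fricative [f]. /b/ is a stop between vowels /a/ and /u/, so it spirantizes to the fricative [v]. /fovepohiabunfune/ → fovefohiavunfune.
Rule 2 (pre-rhotic lowering): no segment meets the environment; /fovefohiavunfune/ is unchanged.
Rule 3 (intervocalic voicing): /f/ is a voiceless obstruent between vowels /e/ and /o/, so it voices to [v]. /fovefohiavunfune/ → fovevohiavunfune.
Rule 4 (nasal place assimilation): /n/ precedes the labial consonant /f/, so it assimilates in place to [m]. /fovevohiavunfune/ → fovevohiavumfune.
Rule 5 (final vowel raising): /e/ is a mid vowel in word-final position, so it raises to [i]. /fovevohiavumfune/ → fovevohiavumfuni.

fovevohiavumfuni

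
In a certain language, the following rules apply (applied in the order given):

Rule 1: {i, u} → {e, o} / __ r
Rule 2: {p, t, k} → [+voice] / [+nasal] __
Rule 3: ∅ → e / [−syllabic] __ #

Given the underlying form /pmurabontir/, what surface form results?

pmorabondere

Rule 1 (pre-rhotic lowering): /u/ is a high vowel immediately before /r/, so it lowers to [o]. /i/ is a high vowel immediately before /r/, so it lowers to [e]. /pmurabontir/ → pmorabonter.
Rule 2 (post-nasal voicing): /t/ is a voiceless stop immediately after the nasal /n/, so it voices to [d]. /pmorabonter/ → pmorabonder.
Rule 3 (final e-epenthesis): the form ends in the consonant /r/, so [e] is inserted word-finally. /pmorabonder/ → pmorabondere.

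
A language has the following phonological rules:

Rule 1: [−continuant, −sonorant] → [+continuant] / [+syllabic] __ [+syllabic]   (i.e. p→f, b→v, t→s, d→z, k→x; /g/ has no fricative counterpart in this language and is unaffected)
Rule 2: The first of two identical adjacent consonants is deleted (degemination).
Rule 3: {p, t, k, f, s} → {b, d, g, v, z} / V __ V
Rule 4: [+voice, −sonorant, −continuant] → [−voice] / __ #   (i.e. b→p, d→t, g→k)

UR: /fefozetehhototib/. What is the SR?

Rule 1 (intervocalic spirantization): /t/ is a stop between vowels /e/ and /e/, so it spirantizes to the fricative [s]. /t/ is a stop between vowels /o/ and /o/, so it spirantizes to the fricative [s]. /t/ is a stop between vowels /o/ and /i/, so it spirantizes to the fricative [s]. /fefozetehhototib/ → fefozesehhososib.
Rule 2 (degemination): /hh/ is a geminate; the first /h/ deletes. /fefozesehhososib/ → fefozesehososib.
Rule 3 (intervocalic voicing): /f/ is a voiceless obstruent between vowels /e/ and /o/, so it voices to [v]. /s/ is a voiceless obstruent between vowels /e/ and /e/, so it voices to [z]. /s/ is a voiceless obstruent between vowels /o/ and /o/, so it voices to [z]. /s/ is a voiceless obstruent between vowels /o/ and /i/, so it voices to [z]. /fefozesehososib/ → fevozezehozozib.
Rule 4 (final devoicing): /b/ is a voiced stop in word-final position, so it devoices to [p]. /fevozezehozozib/ → fevozezehozozip.

fevozezehozozip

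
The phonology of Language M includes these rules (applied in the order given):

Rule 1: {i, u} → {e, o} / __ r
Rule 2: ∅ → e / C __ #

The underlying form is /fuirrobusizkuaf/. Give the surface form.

fuerrobusizkuafe

Rule 1 (pre-rhotic lowering): /i/ is a high vowel immediately before /r/, so it lowers to [e]. /fuirrobusizkuaf/ → fuerrobusizkuaf.
Rule 2 (final e-epenthesis): the form ends in the consonant /f/, so [e] is inserted word-finally. /fuerrobusizkuaf/ → fuerrobusizkuafe.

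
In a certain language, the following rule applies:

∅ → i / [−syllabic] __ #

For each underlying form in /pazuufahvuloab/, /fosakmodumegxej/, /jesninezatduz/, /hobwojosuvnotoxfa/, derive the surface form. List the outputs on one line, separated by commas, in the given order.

pazuufahvuloabi, fosakmodumegxeji, jesninezatduzi, hobwojosuvnotoxfa

/pazuufahvuloab/: the form ends in the consonant /b/, so [i] is inserted word-finally. → [pazuufahvuloabi].
/fosakmodumegxej/: the form ends in the consonant /j/, so [i] is inserted word-finally. → [fosakmodumegxeji].
/jesninezatduz/: the form ends in the consonant /z/, so [i] is inserted word-finally. → [jesninezatduzi].
/hobwojosuvnotoxfa/: the rule's environment is not met; surfaces unchanged as [hobwojosuvnotoxfa].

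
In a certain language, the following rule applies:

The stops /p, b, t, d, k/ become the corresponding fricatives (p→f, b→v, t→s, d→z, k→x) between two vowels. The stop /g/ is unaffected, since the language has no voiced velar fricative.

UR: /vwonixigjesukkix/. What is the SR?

vwonixigjesukkix

No segment of /vwonixigjesukkix/ meets the structural description of the rule, so the form surfaces unchanged.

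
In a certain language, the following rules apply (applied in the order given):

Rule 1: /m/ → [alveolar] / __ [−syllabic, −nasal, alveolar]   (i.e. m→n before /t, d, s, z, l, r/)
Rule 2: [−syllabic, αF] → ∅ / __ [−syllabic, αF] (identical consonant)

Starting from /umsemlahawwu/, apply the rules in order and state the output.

Rule 1 (nasal place assimilation): /m/ precedes the alveolar consonant /s/, so it assimilates in place to [n]. /m/ precedes the alveolar consonant /l/, so it assimilates in place to [n]. /umsemlahawwu/ → unsenlahawwu.
Rule 2 (degemination): /ww/ is a geminate; the first /w/ deletes. /unsenlahawwu/ → unsenlahawu.

unsenlahawu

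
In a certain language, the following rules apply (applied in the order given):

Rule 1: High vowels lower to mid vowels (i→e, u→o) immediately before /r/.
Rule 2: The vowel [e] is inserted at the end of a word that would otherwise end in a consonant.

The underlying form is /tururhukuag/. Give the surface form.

tororhukuage

Rule 1 (pre-rhotic lowering): /u/ is a high vowel immediately before /r/, so it lowers to [o]. /u/ is a high vowel immediately before /r/, so it lowers to [o]. /tururhukuag/ → tororhukuag.
Rule 2 (final e-epenthesis): the form ends in the consonant /g/, so [e] is inserted word-finally. /tororhukuag/ → tororhukuage.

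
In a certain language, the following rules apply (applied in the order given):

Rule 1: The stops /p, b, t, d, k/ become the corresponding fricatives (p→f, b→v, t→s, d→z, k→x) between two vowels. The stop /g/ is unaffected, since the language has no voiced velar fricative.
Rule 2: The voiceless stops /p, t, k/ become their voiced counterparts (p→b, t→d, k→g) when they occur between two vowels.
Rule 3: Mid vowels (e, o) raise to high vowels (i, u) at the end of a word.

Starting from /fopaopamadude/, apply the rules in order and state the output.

fofaofamazuzi

Rule 1 (intervocalic spirantization): /p/ is a stop between vowels /o/ and /a/, so it spirantizes to the fricative [f]. /p/ is a stop between vowels /o/ and /a/, so it spirantizes to the fricative [f]. /d/ is a stop between vowels /a/ and /u/, so it spirantizes to the fricative [z]. /d/ is a stop between vowels /u/ and /e/, so it spirantizes to the fricative [z]. /fopaopamadude/ → fofaofamazuze.
Rule 2 (intervocalic voicing): no segment meets the environment; /fofaofamazuze/ is unchanged.
Rule 3 (final vowel raising): /e/ is a mid vowel in word-final position, so it raises to [i]. /fofaofamazuze/ → fofaofamazuzi.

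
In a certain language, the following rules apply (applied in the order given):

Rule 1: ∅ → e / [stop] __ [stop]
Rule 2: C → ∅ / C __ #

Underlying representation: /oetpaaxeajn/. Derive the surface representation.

oetepaaxeaj

Rule 1 (stop-cluster e-epenthesis): /t/ and /p/ form a stop–stop cluster, so [e] is inserted between them. /oetpaaxeajn/ → oetepaaxeajn.
Rule 2 (final cluster simplification): /n/ is the second consonant of a word-final cluster /jn/, so it deletes. /oetepaaxeajn/ → oetepaaxeaj.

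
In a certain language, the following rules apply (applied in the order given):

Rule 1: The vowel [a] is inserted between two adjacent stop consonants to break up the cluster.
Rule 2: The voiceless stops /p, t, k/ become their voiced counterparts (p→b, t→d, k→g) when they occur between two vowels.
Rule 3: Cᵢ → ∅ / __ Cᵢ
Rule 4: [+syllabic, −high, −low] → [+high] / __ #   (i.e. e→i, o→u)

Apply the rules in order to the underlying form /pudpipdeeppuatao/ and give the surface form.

Rule 1 (stop-cluster a-epenthesis): /d/ and /p/ form a stop–stop cluster, so [a] is inserted between them. /p/ and /d/ form a stop–stop cluster, so [a] is inserted between them. /p/ and /p/ form a stop–stop cluster, so [a] is inserted between them. /pudpipdeeppuatao/ → pudapipadeepapuatao.
Rule 2 (intervocalic voicing): /p/ is a voiceless stop between vowels /a/ and /i/, so it voices to [b]. /p/ is a voiceless stop between vowels /i/ and /a/, so it voices to [b]. /p/ is a voiceless stop between vowels /e/ and /a/, so it voices to [b]. /p/ is a voiceless stop between vowels /a/ and /u/, so it voices to [b]. /t/ is a voiceless stop between vowels /a/ and /a/, so it voices to [d]. /pudapipadeepapuatao/ → pudabibadeebabuadao.
Rule 3 (degemination): no segment meets the environment; /pudabibadeebabuadao/ is unchanged.
Rule 4 (final vowel raising): /o/ is a mid vowel in word-final position, so it raises to [u]. /pudabibadeebabuadao/ → pudabibadeebabuadau.

pudabibadeebabuadau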